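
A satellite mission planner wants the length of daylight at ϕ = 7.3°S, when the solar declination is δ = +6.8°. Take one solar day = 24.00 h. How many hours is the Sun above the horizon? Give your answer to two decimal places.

11.88 h

cos h₀ = −tan ϕ · tan δ = −tan(-7.3°) × tan(+6.800°) = 0.0153, so h₀ = 1.5555 rad = 89.12°.
Daylight = 2h₀/(2π) × 24.00 h = (1.5555/π) × 24.00 = 11.88 h.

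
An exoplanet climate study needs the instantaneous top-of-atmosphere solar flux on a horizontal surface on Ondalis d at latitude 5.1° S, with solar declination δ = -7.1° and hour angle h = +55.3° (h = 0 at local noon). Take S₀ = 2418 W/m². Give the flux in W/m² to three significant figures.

cos θ_z = sin φ sin δ + cos φ cos δ cos h = 0.010987 + 0.562678 = 0.573665.
Flux = S₀ · cos θ_z = 2418 × 0.573665 = 1387 W/m².

1.39e+03 W/m²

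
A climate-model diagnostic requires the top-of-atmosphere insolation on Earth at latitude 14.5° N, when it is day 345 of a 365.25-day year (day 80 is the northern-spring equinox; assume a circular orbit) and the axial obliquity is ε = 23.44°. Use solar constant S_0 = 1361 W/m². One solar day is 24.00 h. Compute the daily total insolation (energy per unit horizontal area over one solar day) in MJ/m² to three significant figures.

27.7 MJ/m²

Solar longitude: L_s = 360° × (345 − 80)/365.25 = 261.191°.
sin δ = sin 23.44° × sin 261.191° = -0.39310, so δ = -23.147°.
cos h₀ = −tan(+14.5°) tan(-23.147°) = 0.1106, h₀ = 1.4600 rad.
Bracket: h₀ sin ϕ sin δ + cos ϕ cos δ sin h₀ = 1.4600×0.25038×-0.39310 + 0.96815×0.91950×0.99387 = -0.143700 + 0.884757 = 0.741057.
Q̄ = (S_0/π) × [bracket] = (1361/π) × 0.741057 = 321.04 W/m².
Daily total = Q̄ × 24.00 h × 3600 s/h = 321.04 × 24.00 × 3600 / 10⁶ = 27.74 MJ/m².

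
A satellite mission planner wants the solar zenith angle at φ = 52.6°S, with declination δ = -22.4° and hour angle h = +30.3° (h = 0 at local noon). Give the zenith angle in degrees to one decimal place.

θ_z = 38.0°

cos θ_z = sin φ sin δ + cos φ cos δ cos h = 0.302728 + 0.484837 = 0.787565.
θ_z = arccos(0.787565) = 38.0°.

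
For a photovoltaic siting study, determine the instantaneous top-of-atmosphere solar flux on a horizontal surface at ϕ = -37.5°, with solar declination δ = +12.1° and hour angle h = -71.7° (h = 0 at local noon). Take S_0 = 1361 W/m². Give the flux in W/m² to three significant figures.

cos θ_z = sin ϕ sin δ + cos ϕ cos δ cos h = -0.127608 + 0.243573 = 0.115965.
Flux = S_0 · cos θ_z = 1361 × 0.115965 = 157.8 W/m².

158 W/m²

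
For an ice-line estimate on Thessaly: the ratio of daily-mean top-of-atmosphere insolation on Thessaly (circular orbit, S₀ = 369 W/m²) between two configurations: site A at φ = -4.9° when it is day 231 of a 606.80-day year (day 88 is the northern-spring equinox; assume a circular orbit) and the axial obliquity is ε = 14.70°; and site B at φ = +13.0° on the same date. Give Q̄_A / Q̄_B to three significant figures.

Q̄_A / Q̄_B ≈ 0.900

— Configuration A (φ=-4.9°):
Solar longitude: λ_s = 360° × (231 − 88)/606.80 = 84.838°.
sin δ = sin 14.70° × sin 84.838° = 0.25273, so δ = +14.639°.
cos H₀ = −tan(-4.9°) tan(+14.639°) = 0.0224, H₀ = 1.5484 rad.
Bracket: H₀ sin φ sin δ + cos φ cos δ sin H₀ = 1.5484×-0.08542×0.25273 + 0.99635×0.96754×0.99975 = -0.033427 + 0.963767 = 0.930340.
Q̄ = (S₀/π) × [bracket] = (369/π) × 0.930340 = 109.27 W/m².
— Configuration B (φ=+13.0°):
cos H₀ = −tan(+13.0°) tan(+14.639°) = -0.0603, H₀ = 1.6311 rad.
Bracket: H₀ sin φ sin δ + cos φ cos δ sin H₀ = 1.6311×0.22495×0.25273 + 0.97437×0.96754×0.99818 = 0.092731 + 0.941026 = 1.033757.
Q̄ = (S₀/π) × [bracket] = (369/π) × 1.033757 = 121.42 W/m².
Ratio Q̄_A / Q̄_B = 109.27 / 121.42 = 0.8999.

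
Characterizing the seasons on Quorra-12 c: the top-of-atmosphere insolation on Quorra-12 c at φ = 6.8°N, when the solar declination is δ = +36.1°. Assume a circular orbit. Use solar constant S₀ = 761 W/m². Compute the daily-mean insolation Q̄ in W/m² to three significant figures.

Q̄ ≈ 222 W/m²

cos H₀ = −tan(+6.8°) tan(+36.100°) = -0.0870, H₀ = 1.6579 rad.
Bracket: H₀ sin φ sin δ + cos φ cos δ sin H₀ = 1.6579×0.11840×0.58920 + 0.99297×0.80799×0.99621 = 0.115657 + 0.799269 = 0.914926.
Q̄ = (S₀/π) × [bracket] = (761/π) × 0.914926 = 221.6 W/m².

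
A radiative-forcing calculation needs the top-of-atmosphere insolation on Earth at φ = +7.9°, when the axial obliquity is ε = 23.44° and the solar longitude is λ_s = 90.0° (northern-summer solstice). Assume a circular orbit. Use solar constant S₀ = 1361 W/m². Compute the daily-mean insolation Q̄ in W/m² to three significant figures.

Solar declination: sin δ = sin ε · sin λ_s = sin 23.44° × sin 90.0° = 0.39779, so δ = +23.440°.
cos H₀ = −tan(+7.9°) tan(+23.440°) = -0.0602, H₀ = 1.6310 rad.
Bracket: H₀ sin φ sin δ + cos φ cos δ sin H₀ = 1.6310×0.13744×0.39779 + 0.99051×0.91748×0.99819 = 0.089170 + 0.907128 = 0.996298.
Q̄ = (S₀/π) × [bracket] = (1361/π) × 0.996298 = 431.6 W/m².

Q̄ ≈ 432 W/m²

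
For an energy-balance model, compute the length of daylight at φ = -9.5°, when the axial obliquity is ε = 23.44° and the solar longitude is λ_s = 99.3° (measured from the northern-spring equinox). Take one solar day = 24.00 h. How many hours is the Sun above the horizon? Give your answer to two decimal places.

11.45 h

Solar declination: sin δ = sin ε · sin λ_s = sin 23.44° × sin 99.3° = 0.39256, so δ = +23.114°.
cos H₀ = −tan φ · tan δ = −tan(-9.5°) × tan(+23.114°) = 0.0714, so H₀ = 1.4993 rad = 85.90°.
Daylight = 2H₀/(2π) × 24.00 h = (1.4993/π) × 24.00 = 11.45 h.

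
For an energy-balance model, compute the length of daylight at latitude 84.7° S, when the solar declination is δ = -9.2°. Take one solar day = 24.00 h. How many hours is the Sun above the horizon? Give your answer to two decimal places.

Sunrise equation: cos H₀ = −tan φ · tan δ = -1.7459 ≤ −1, so the Sun never sets (polar day) and H₀ = π.
Daylight = 2H₀/(2π) × 24.00 h = (3.1416/π) × 24.00 = 24.00 h.

24.00 h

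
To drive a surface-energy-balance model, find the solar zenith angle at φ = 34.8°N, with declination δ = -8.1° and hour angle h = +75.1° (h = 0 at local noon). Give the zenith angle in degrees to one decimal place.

θ_z = 82.6°

cos θ_z = sin φ sin δ + cos φ cos δ cos h = -0.080414 + 0.209038 = 0.128624.
θ_z = arccos(0.128624) = 82.6°.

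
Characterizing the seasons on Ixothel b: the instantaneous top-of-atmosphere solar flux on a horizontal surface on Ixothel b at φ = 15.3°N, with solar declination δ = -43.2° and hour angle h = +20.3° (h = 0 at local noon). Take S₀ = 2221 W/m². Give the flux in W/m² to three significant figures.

cos θ_z = sin φ sin δ + cos φ cos δ cos h = -0.180634 + 0.659460 = 0.478826.
Flux = S₀ · cos θ_z = 2221 × 0.478826 = 1063 W/m².

1.06e+03 W/m²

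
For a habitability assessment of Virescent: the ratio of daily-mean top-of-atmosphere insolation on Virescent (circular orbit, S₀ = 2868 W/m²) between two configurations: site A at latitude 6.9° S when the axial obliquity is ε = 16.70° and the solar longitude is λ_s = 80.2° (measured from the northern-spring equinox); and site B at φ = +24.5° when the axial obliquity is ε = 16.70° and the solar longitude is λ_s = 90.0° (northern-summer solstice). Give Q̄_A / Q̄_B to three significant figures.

— Configuration A (φ=-6.9°):
Solar declination: sin δ = sin ε · sin λ_s = sin 16.70° × sin 80.2° = 0.28317, so δ = +16.449°.
cos H₀ = −tan(-6.9°) tan(+16.449°) = 0.0357, H₀ = 1.5351 rad.
Bracket: H₀ sin φ sin δ + cos φ cos δ sin H₀ = 1.5351×-0.12014×0.28317 + 0.99276×0.95907×0.99936 = -0.052224 + 0.951517 = 0.899293.
Q̄ = (S₀/π) × [bracket] = (2868/π) × 0.899293 = 820.98 W/m².
— Configuration B (φ=+24.5°):
Solar declination: sin δ = sin ε · sin λ_s = sin 16.70° × sin 90.0° = 0.28736, so δ = +16.700°.
cos H₀ = −tan(+24.5°) tan(+16.700°) = -0.1367, H₀ = 1.7080 rad.
Bracket: H₀ sin φ sin δ + cos φ cos δ sin H₀ = 1.7080×0.41469×0.28736 + 0.90996×0.95782×0.99061 = 0.203534 + 0.863394 = 1.066928.
Q̄ = (S₀/π) × [bracket] = (2868/π) × 1.066928 = 974.01 W/m².
Ratio Q̄_A / Q̄_B = 820.98 / 974.01 = 0.8429.

Q̄_A / Q̄_B ≈ 0.843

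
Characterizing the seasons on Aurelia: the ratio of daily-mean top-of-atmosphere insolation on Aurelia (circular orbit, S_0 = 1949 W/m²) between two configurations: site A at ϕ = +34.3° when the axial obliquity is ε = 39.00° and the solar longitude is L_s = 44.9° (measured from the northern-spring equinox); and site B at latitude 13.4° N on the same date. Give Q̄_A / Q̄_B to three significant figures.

Q̄_A / Q̄_B ≈ 1.13

— Configuration A (ϕ=+34.3°):
Solar declination: sin δ = sin ε · sin L_s = sin 39.00° × sin 44.9° = 0.44422, so δ = +26.373°.
cos h₀ = −tan(+34.3°) tan(+26.373°) = -0.3382, h₀ = 1.9158 rad.
Bracket: h₀ sin ϕ sin δ + cos ϕ cos δ sin h₀ = 1.9158×0.56353×0.44422 + 0.82610×0.89592×0.94106 = 0.479585 + 0.696497 = 1.176082.
Q̄ = (S_0/π) × [bracket] = (1949/π) × 1.176082 = 729.62 W/m².
— Configuration B (ϕ=+13.4°):
cos h₀ = −tan(+13.4°) tan(+26.373°) = -0.1181, h₀ = 1.6892 rad.
Bracket: h₀ sin ϕ sin δ + cos ϕ cos δ sin h₀ = 1.6892×0.23175×0.44422 + 0.97278×0.89592×0.99300 = 0.173900 + 0.865432 = 1.039332.
Q̄ = (S_0/π) × [bracket] = (1949/π) × 1.039332 = 644.79 W/m².
Ratio Q̄_A / Q̄_B = 729.62 / 644.79 = 1.132.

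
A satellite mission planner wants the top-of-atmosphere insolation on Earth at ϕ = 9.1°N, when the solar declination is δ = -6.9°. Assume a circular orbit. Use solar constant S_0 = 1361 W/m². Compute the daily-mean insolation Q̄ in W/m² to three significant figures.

cos h₀ = −tan(+9.1°) tan(-6.900°) = 0.0194, h₀ = 1.5514 rad.
Bracket: h₀ sin ϕ sin δ + cos ϕ cos δ sin h₀ = 1.5514×0.15816×-0.12014 + 0.98741×0.99276×0.99981 = -0.029479 + 0.980075 = 0.950596.
Q̄ = (S_0/π) × [bracket] = (1361/π) × 0.950596 = 411.8 W/m².

Q̄ ≈ 412 W/m²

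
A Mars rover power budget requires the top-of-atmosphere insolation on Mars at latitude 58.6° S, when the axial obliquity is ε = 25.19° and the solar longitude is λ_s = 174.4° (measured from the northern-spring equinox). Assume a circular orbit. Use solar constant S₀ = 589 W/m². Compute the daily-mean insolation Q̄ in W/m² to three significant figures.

Q̄ ≈ 87.4 W/m²

Solar declination: sin δ = sin ε · sin λ_s = sin 25.19° × sin 174.4° = 0.04153, so δ = +2.380°.
cos H₀ = −tan(-58.6°) tan(+2.380°) = 0.0681, H₀ = 1.5026 rad.
Bracket: H₀ sin φ sin δ + cos φ cos δ sin H₀ = 1.5026×-0.85355×0.04153 + 0.52101×0.99914×0.99768 = -0.053264 + 0.519354 = 0.466090.
Q̄ = (S₀/π) × [bracket] = (589/π) × 0.466090 = 87.38 W/m².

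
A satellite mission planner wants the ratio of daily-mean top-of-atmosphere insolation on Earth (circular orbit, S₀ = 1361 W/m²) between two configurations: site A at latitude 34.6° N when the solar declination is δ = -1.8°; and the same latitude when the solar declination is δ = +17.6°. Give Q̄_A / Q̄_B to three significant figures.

— Configuration A (φ=+34.6°):
cos H₀ = −tan(+34.6°) tan(-1.800°) = 0.0217, H₀ = 1.5491 rad.
Bracket: H₀ sin φ sin δ + cos φ cos δ sin H₀ = 1.5491×0.56784×-0.03141 + 0.82314×0.99951×0.99976 = -0.027630 + 0.822539 = 0.794909.
Q̄ = (S₀/π) × [bracket] = (1361/π) × 0.794909 = 344.37 W/m².
— Configuration B (φ=+34.6°):
cos H₀ = −tan(+34.6°) tan(+17.600°) = -0.2188, H₀ = 1.7914 rad.
Bracket: H₀ sin φ sin δ + cos φ cos δ sin H₀ = 1.7914×0.56784×0.30237 + 0.82314×0.95319×0.97576 = 0.307579 + 0.765590 = 1.073169.
Q̄ = (S₀/π) × [bracket] = (1361/π) × 1.073169 = 464.92 W/m².
Ratio Q̄_A / Q̄_B = 344.37 / 464.92 = 0.7407.

Q̄_A / Q̄_B ≈ 0.741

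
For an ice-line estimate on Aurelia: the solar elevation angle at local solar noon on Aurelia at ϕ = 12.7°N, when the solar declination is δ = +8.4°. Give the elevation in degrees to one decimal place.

85.7°

At local noon the hour angle is zero, so the zenith angle equals |ϕ − δ| = |+12.7° − (+8.400°)| = 4.300°.
Elevation = 90° − 4.300° = 85.7°.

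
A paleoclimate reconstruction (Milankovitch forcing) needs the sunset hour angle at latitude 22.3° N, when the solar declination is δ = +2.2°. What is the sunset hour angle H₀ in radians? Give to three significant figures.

H₀ = 1.59 rad

cos H₀ = −tan φ · tan δ = −tan(+22.3°) × tan(+2.200°) = -0.0158, so H₀ = 1.5866 rad = 90.90°.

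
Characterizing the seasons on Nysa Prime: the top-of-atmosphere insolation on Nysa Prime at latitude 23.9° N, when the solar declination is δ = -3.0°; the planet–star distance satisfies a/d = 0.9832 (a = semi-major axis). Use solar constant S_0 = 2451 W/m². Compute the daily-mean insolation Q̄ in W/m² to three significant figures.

Q̄ ≈ 664 W/m²

cos h₀ = −tan(+23.9°) tan(-3.000°) = 0.0232, h₀ = 1.5476 rad.
Bracket: h₀ sin ϕ sin δ + cos ϕ cos δ sin h₀ = 1.5476×0.40514×-0.05234 + 0.91425×0.99863×0.99973 = -0.032817 + 0.912751 = 0.879934.
Inverse-square distance factor (a/d)² = 0.9832² = 0.966682.
Q̄ = (S_0/π) × 0.966682 × [bracket] = (2451/π) × 0.966682 × 0.879934 = 663.6 W/m².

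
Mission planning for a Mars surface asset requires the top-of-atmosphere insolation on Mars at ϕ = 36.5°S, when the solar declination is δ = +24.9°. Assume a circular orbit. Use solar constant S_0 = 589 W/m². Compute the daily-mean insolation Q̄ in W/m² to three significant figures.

Q̄ ≈ 71.1 W/m²

cos h₀ = −tan(-36.5°) tan(+24.900°) = 0.3435, h₀ = 1.2202 rad.
Bracket: h₀ sin ϕ sin δ + cos ϕ cos δ sin h₀ = 1.2202×-0.59482×0.42104 + 0.80386×0.90704×0.93916 = -0.305591 + 0.684773 = 0.379182.
Q̄ = (S_0/π) × [bracket] = (589/π) × 0.379182 = 71.09 W/m².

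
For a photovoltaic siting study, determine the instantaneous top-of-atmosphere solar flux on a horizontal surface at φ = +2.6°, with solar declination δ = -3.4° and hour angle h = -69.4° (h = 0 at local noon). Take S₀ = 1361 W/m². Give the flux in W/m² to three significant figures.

cos θ_z = sin φ sin δ + cos φ cos δ cos h = -0.002690 + 0.350861 = 0.348171.
Flux = S₀ · cos θ_z = 1361 × 0.348171 = 473.9 W/m².

474 W/m²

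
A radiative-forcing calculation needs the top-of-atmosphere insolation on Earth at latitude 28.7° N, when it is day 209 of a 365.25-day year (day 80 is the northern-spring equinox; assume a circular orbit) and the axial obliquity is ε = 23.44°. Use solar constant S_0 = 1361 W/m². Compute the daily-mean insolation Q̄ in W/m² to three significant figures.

Solar longitude: L_s = 360° × (209 − 80)/365.25 = 127.146°.
sin δ = sin 23.44° × sin 127.146° = 0.31708, so δ = +18.486°.
cos h₀ = −tan(+28.7°) tan(+18.486°) = -0.1830, h₀ = 1.7549 rad.
Bracket: h₀ sin ϕ sin δ + cos ϕ cos δ sin h₀ = 1.7549×0.48022×0.31708 + 0.87715×0.94840×0.98311 = 0.267215 + 0.817838 = 1.085053.
Q̄ = (S_0/π) × [bracket] = (1361/π) × 1.085053 = 470.1 W/m².

Q̄ ≈ 470 W/m²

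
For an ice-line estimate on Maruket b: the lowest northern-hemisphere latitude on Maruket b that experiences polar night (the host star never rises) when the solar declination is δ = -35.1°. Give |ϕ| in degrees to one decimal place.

|ϕ| = 54.9°

Polar night requires cos h₀ = −tan ϕ tan δ ≥ 1, i.e. tan ϕ tan δ ≤ −1.
The boundary is |tan ϕ| · |tan δ| = 1, so |ϕ| = 90° − |δ| = 90° − 35.1° = 54.9° in the northern hemisphere.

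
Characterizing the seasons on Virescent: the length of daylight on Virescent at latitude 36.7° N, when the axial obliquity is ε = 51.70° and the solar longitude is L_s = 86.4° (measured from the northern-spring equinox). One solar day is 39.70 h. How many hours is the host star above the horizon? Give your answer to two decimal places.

Solar declination: sin δ = sin ε · sin L_s = sin 51.70° × sin 86.4° = 0.78323, so δ = +51.557°.
cos h₀ = −tan ϕ · tan δ = −tan(+36.7°) × tan(+51.557°) = -0.9390, so h₀ = 2.7905 rad = 159.88°.
Daylight = 2h₀/(2π) × 39.70 h = (2.7905/π) × 39.70 = 35.26 h.

35.26 h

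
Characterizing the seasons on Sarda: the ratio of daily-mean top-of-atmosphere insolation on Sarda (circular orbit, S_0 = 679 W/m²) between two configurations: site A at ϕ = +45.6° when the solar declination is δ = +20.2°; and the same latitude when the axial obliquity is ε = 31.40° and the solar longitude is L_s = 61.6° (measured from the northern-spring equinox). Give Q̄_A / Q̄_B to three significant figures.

— Configuration A (ϕ=+45.6°):
cos h₀ = −tan(+45.6°) tan(+20.200°) = -0.3757, h₀ = 1.9560 rad.
Bracket: h₀ sin ϕ sin δ + cos ϕ cos δ sin h₀ = 1.9560×0.71447×0.34530 + 0.69966×0.93849×0.92673 = 0.482558 + 0.608513 = 1.091071.
Q̄ = (S_0/π) × [bracket] = (679/π) × 1.091071 = 235.82 W/m².
— Configuration B (ϕ=+45.6°):
Solar declination: sin δ = sin ε · sin L_s = sin 31.40° × sin 61.6° = 0.45831, so δ = +27.278°.
cos h₀ = −tan(+45.6°) tan(+27.278°) = -0.5266, h₀ = 2.1253 rad.
Bracket: h₀ sin ϕ sin δ + cos ϕ cos δ sin h₀ = 2.1253×0.71447×0.45831 + 0.69966×0.88879×0.85014 = 0.695927 + 0.528660 = 1.224587.
Q̄ = (S_0/π) × [bracket] = (679/π) × 1.224587 = 264.67 W/m².
Ratio Q̄_A / Q̄_B = 235.82 / 264.67 = 0.8910.

Q̄_A / Q̄_B ≈ 0.891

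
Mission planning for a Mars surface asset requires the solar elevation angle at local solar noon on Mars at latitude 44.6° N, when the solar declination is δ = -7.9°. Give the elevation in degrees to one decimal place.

At local noon the hour angle is zero, so the zenith angle equals |φ − δ| = |+44.6° − (-7.900°)| = 52.500°.
Elevation = 90° − 52.500° = 37.5°.

37.5°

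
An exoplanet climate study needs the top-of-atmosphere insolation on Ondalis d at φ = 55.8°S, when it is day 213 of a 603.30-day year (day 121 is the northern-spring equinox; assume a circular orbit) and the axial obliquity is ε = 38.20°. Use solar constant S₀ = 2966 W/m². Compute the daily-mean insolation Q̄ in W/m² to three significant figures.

Solar longitude: λ_s = 360° × (213 − 121)/603.30 = 54.898°.
sin δ = sin 38.20° × sin 54.898° = 0.50594, so δ = +30.394°.
cos H₀ = −tan(-55.8°) tan(+30.394°) = 0.8631, H₀ = 0.5295 rad.
Bracket: H₀ sin φ sin δ + cos φ cos δ sin H₀ = 0.5295×-0.82708×0.50594 + 0.56208×0.86257×0.50507 = -0.221571 + 0.244875 = 0.023304.
Q̄ = (S₀/π) × [bracket] = (2966/π) × 0.023304 = 22.00 W/m².

Q̄ ≈ 22.0 W/m²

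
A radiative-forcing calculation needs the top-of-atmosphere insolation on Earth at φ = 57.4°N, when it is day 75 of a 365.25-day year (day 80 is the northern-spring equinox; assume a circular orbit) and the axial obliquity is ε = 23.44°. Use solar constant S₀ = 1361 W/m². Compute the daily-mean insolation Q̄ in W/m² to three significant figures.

Q̄ ≈ 214 W/m²

Solar longitude: λ_s = 360° × (75 − 80)/365.25 = -4.928°, i.e. -4.928° + 360° = 355.072°.
sin δ = sin 23.44° × sin 355.072° = -0.03417, so δ = -1.958°.
cos H₀ = −tan(+57.4°) tan(-1.958°) = 0.0535, H₀ = 1.5173 rad.
Bracket: H₀ sin φ sin δ + cos φ cos δ sin H₀ = 1.5173×0.84245×-0.03417 + 0.53877×0.99942×0.99857 = -0.043678 + 0.537688 = 0.494010.
Q̄ = (S₀/π) × [bracket] = (1361/π) × 0.494010 = 214.0 W/m².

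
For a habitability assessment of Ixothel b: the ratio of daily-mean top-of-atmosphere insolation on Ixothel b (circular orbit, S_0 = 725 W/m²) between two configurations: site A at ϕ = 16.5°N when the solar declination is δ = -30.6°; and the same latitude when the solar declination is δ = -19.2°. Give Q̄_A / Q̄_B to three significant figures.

Q̄_A / Q̄_B ≈ 0.800

— Configuration A (ϕ=+16.5°):
cos h₀ = −tan(+16.5°) tan(-30.600°) = 0.1752, h₀ = 1.3947 rad.
Bracket: h₀ sin ϕ sin δ + cos ϕ cos δ sin h₀ = 1.3947×0.28402×-0.50904 + 0.95882×0.86074×0.98454 = -0.201642 + 0.812536 = 0.610894.
Q̄ = (S_0/π) × [bracket] = (725/π) × 0.610894 = 140.98 W/m².
— Configuration B (ϕ=+16.5°):
cos h₀ = −tan(+16.5°) tan(-19.200°) = 0.1032, h₀ = 1.4675 rad.
Bracket: h₀ sin ϕ sin δ + cos ϕ cos δ sin h₀ = 1.4675×0.28402×-0.32887 + 0.95882×0.94438×0.99467 = -0.137073 + 0.900664 = 0.763591.
Q̄ = (S_0/π) × [bracket] = (725/π) × 0.763591 = 176.22 W/m².
Ratio Q̄_A / Q̄_B = 140.98 / 176.22 = 0.8000.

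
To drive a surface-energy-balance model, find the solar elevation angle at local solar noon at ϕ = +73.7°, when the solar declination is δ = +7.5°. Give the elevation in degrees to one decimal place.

At local noon the hour angle is zero, so the zenith angle equals |ϕ − δ| = |+73.7° − (+7.500°)| = 66.200°.
Elevation = 90° − 66.200° = 23.8°.

23.8°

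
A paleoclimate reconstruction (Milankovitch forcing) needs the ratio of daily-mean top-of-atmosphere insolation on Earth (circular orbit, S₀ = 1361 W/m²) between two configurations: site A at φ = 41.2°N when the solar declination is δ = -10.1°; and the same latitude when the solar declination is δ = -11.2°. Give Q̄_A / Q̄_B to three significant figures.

Q̄_A / Q̄_B ≈ 1.04

— Configuration A (φ=+41.2°):
cos H₀ = −tan(+41.2°) tan(-10.100°) = 0.1559, H₀ = 1.4142 rad.
Bracket: H₀ sin φ sin δ + cos φ cos δ sin H₀ = 1.4142×0.65869×-0.17537 + 0.75241×0.98450×0.98777 = -0.163361 + 0.731688 = 0.568327.
Q̄ = (S₀/π) × [bracket] = (1361/π) × 0.568327 = 246.21 W/m².
— Configuration B (φ=+41.2°):
cos H₀ = −tan(+41.2°) tan(-11.200°) = 0.1733, H₀ = 1.3966 rad.
Bracket: H₀ sin φ sin δ + cos φ cos δ sin H₀ = 1.3966×0.65869×-0.19423 + 0.75241×0.98096×0.98486 = -0.178677 + 0.726910 = 0.548233.
Q̄ = (S₀/π) × [bracket] = (1361/π) × 0.548233 = 237.51 W/m².
Ratio Q̄_A / Q̄_B = 246.21 / 237.51 = 1.037.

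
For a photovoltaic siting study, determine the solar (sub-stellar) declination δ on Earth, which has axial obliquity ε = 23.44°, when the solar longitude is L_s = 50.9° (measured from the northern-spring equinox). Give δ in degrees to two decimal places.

sin δ = sin ε · sin L_s = sin 23.44° × sin 50.9° = 0.308702.
δ = arcsin(0.308702) = +17.98°.

δ = +17.98°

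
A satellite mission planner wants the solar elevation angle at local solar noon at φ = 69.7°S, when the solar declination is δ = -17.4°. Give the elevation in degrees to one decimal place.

At local noon the hour angle is zero, so the zenith angle equals |φ − δ| = |-69.7° − (-17.400°)| = 52.300°.
Elevation = 90° − 52.300° = 37.7°.

37.7°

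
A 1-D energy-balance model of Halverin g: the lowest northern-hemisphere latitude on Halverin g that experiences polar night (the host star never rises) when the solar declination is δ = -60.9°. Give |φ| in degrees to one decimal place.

|φ| = 29.1°

Polar night requires cos H₀ = −tan φ tan δ ≥ 1, i.e. tan φ tan δ ≤ −1.
The boundary is |tan φ| · |tan δ| = 1, so |φ| = 90° − |δ| = 90° − 60.9° = 29.1° in the northern hemisphere.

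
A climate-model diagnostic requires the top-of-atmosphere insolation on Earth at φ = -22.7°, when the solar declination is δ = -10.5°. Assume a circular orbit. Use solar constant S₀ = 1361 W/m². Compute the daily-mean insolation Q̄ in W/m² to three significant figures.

cos H₀ = −tan(-22.7°) tan(-10.500°) = -0.0775, H₀ = 1.6484 rad.
Bracket: H₀ sin φ sin δ + cos φ cos δ sin H₀ = 1.6484×-0.38591×-0.18224 + 0.92254×0.98325×0.99699 = 0.115929 + 0.904357 = 1.020286.
Q̄ = (S₀/π) × [bracket] = (1361/π) × 1.020286 = 442.0 W/m².

Q̄ ≈ 442 W/m²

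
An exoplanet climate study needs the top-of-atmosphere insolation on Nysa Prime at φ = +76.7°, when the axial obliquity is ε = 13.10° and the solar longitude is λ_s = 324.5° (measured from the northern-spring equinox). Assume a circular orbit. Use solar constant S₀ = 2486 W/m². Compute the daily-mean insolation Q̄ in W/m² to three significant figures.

Q̄ ≈ 50.5 W/m²

Solar declination: sin δ = sin ε · sin λ_s = sin 13.10° × sin 324.5° = -0.13162, so δ = -7.563°.
cos H₀ = −tan(+76.7°) tan(-7.563°) = 0.5617, H₀ = 0.9744 rad.
Bracket: H₀ sin φ sin δ + cos φ cos δ sin H₀ = 0.9744×0.97318×-0.13162 + 0.23005×0.99130×0.82736 = -0.124811 + 0.188678 = 0.063867.
Q̄ = (S₀/π) × [bracket] = (2486/π) × 0.063867 = 50.54 W/m².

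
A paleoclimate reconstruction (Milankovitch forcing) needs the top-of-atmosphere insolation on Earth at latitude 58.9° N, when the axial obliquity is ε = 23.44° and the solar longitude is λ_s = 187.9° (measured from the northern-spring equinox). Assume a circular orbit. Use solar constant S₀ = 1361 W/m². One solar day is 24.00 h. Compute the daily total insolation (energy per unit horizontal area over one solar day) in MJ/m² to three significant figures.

16.6 MJ/m²

Solar declination: sin δ = sin ε · sin λ_s = sin 23.44° × sin 187.9° = -0.05467, so δ = -3.134°.
cos H₀ = −tan(+58.9°) tan(-3.134°) = 0.0908, H₀ = 1.4799 rad.
Bracket: H₀ sin φ sin δ + cos φ cos δ sin H₀ = 1.4799×0.85627×-0.05467 + 0.51653×0.99850×0.99587 = -0.069277 + 0.513625 = 0.444348.
Q̄ = (S₀/π) × [bracket] = (1361/π) × 0.444348 = 192.50 W/m².
Daily total = Q̄ × 24.00 h × 3600 s/h = 192.50 × 24.00 × 3600 / 10⁶ = 16.63 MJ/m².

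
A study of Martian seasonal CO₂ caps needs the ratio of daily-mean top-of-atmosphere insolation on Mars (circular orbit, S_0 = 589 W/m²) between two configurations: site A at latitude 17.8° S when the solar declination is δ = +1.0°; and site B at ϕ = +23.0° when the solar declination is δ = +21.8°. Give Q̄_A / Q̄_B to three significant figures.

— Configuration A (ϕ=-17.8°):
cos h₀ = −tan(-17.8°) tan(+1.000°) = 0.0056, h₀ = 1.5652 rad.
Bracket: h₀ sin ϕ sin δ + cos ϕ cos δ sin h₀ = 1.5652×-0.30570×0.01745 + 0.95213×0.99985×0.99998 = -0.008350 + 0.951968 = 0.943618.
Q̄ = (S_0/π) × [bracket] = (589/π) × 0.943618 = 176.91 W/m².
— Configuration B (ϕ=+23.0°):
cos h₀ = −tan(+23.0°) tan(+21.800°) = -0.1698, h₀ = 1.7414 rad.
Bracket: h₀ sin ϕ sin δ + cos ϕ cos δ sin h₀ = 1.7414×0.39073×0.37137 + 0.92050×0.92849×0.98548 = 0.252687 + 0.842265 = 1.094952.
Q̄ = (S_0/π) × [bracket] = (589/π) × 1.094952 = 205.29 W/m².
Ratio Q̄_A / Q̄_B = 176.91 / 205.29 = 0.8618.

Q̄_A / Q̄_B ≈ 0.862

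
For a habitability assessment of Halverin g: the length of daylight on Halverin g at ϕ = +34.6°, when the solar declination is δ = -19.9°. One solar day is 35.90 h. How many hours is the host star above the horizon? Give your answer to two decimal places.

15.07 h

cos h₀ = −tan ϕ · tan δ = −tan(+34.6°) × tan(-19.900°) = 0.2497, so h₀ = 1.3184 rad = 75.54°.
Daylight = 2h₀/(2π) × 35.90 h = (1.3184/π) × 35.90 = 15.07 h.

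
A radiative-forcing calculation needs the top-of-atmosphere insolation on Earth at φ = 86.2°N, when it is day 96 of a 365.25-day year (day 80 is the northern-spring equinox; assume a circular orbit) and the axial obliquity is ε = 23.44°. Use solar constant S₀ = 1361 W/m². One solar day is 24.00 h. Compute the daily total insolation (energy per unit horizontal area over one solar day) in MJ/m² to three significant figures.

Solar longitude: λ_s = 360° × (96 − 80)/365.25 = 15.770°.
sin δ = sin 23.44° × sin 15.770° = 0.10811, so δ = +6.206°.
cos H₀ = −tan(+86.2°) tan(+6.206°) = -1.6373 ≤ −1 ⇒ polar day, H₀ = π.
Bracket: H₀ sin φ sin δ + cos φ cos δ sin H₀ = 3.1416×0.99780×0.10811 + 0.06627×0.99414×0.00000 = 0.338891 + 0.000000 = 0.338891.
Q̄ = (S₀/π) × [bracket] = (1361/π) × 0.338891 = 146.81 W/m².
Daily total = Q̄ × 24.00 h × 3600 s/h = 146.81 × 24.00 × 3600 / 10⁶ = 12.68 MJ/m².

12.7 MJ/m²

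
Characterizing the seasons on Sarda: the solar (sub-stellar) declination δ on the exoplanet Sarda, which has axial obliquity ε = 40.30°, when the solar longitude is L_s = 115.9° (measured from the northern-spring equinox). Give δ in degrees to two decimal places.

sin δ = sin ε · sin L_s = sin 40.30° × sin 115.9° = 0.581825.
δ = arcsin(0.581825) = +35.58°.

δ = +35.58°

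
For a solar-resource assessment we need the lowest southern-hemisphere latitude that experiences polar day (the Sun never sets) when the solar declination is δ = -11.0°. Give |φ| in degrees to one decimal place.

|φ| = 79.0°

Polar day requires cos H₀ = −tan φ tan δ ≤ −1, i.e. tan φ tan δ ≥ 1.
The boundary is |tan φ| · |tan δ| = 1, so |φ| = 90° − |δ| = 90° − 11.0° = 79.0° in the southern hemisphere.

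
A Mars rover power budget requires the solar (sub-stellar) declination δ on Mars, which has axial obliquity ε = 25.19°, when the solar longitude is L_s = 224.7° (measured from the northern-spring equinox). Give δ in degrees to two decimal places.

δ = -17.42°

sin δ = sin ε · sin L_s = sin 25.19° × sin 224.7° = -0.299380.
δ = arcsin(-0.299380) = -17.42°.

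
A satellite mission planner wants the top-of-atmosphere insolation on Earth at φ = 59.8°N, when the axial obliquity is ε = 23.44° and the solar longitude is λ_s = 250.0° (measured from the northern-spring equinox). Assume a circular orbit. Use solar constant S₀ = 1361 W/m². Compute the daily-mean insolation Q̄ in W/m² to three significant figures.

Q̄ ≈ 33.0 W/m²

Solar declination: sin δ = sin ε · sin λ_s = sin 23.44° × sin 250.0° = -0.37380, so δ = -21.950°.
cos H₀ = −tan(+59.8°) tan(-21.950°) = 0.6924, H₀ = 0.8059 rad.
Bracket: H₀ sin φ sin δ + cos φ cos δ sin H₀ = 0.8059×0.86427×-0.37380 + 0.50302×0.92751×0.72147 = -0.260357 + 0.336606 = 0.076249.
Q̄ = (S₀/π) × [bracket] = (1361/π) × 0.076249 = 33.03 W/m².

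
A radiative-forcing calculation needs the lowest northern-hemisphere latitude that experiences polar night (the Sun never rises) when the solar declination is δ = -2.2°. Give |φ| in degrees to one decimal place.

Polar night requires cos H₀ = −tan φ tan δ ≥ 1, i.e. tan φ tan δ ≤ −1.
The boundary is |tan φ| · |tan δ| = 1, so |φ| = 90° − |δ| = 90° − 2.2° = 87.8° in the northern hemisphere.

|φ| = 87.8°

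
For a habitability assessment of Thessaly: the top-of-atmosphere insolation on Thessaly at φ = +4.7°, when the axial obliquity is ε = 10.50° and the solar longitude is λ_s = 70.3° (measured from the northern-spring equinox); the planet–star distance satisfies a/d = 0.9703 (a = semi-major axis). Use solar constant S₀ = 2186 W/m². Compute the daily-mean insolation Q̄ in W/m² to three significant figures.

Solar declination: sin δ = sin ε · sin λ_s = sin 10.50° × sin 70.3° = 0.17157, so δ = +9.879°.
cos H₀ = −tan(+4.7°) tan(+9.879°) = -0.0143, H₀ = 1.5851 rad.
Bracket: H₀ sin φ sin δ + cos φ cos δ sin H₀ = 1.5851×0.08194×0.17157 + 0.99664×0.98517×0.99990 = 0.022284 + 0.981762 = 1.004046.
Inverse-square distance factor (a/d)² = 0.9703² = 0.941482.
Q̄ = (S₀/π) × 0.941482 × [bracket] = (2186/π) × 0.941482 × 1.004046 = 657.8 W/m².

Q̄ ≈ 658 W/m²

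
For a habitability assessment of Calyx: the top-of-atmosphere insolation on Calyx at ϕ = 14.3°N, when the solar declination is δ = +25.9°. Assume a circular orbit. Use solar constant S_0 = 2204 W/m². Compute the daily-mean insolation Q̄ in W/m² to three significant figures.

Q̄ ≈ 735 W/m²

cos h₀ = −tan(+14.3°) tan(+25.900°) = -0.1238, h₀ = 1.6949 rad.
Bracket: h₀ sin ϕ sin δ + cos ϕ cos δ sin h₀ = 1.6949×0.24700×0.43680 + 0.96902×0.89956×0.99231 = 0.182862 + 0.864988 = 1.047850.
Q̄ = (S_0/π) × [bracket] = (2204/π) × 1.047850 = 735.1 W/m².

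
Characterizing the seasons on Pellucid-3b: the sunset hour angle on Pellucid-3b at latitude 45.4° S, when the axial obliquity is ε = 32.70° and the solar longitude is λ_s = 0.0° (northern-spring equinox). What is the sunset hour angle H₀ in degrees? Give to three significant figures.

Solar declination: sin δ = sin ε · sin λ_s = sin 32.70° × sin 0.0° = 0.00000, so δ = +0.000°.
cos H₀ = −tan φ · tan δ = −tan(-45.4°) × tan(+0.000°) = 0.0000, so H₀ = 1.5708 rad = 90.00°.

H₀ = 90.0°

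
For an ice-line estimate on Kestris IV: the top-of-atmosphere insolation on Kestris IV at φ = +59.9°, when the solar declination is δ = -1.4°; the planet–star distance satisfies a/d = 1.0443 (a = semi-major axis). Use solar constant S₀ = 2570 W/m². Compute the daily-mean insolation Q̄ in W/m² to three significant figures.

Q̄ ≈ 418 W/m²

cos H₀ = −tan(+59.9°) tan(-1.400°) = 0.0422, H₀ = 1.5286 rad.
Bracket: H₀ sin φ sin δ + cos φ cos δ sin H₀ = 1.5286×0.86515×-0.02443 + 0.50151×0.99970×0.99911 = -0.032308 + 0.500913 = 0.468605.
Inverse-square distance factor (a/d)² = 1.0443² = 1.090562.
Q̄ = (S₀/π) × 1.090562 × [bracket] = (2570/π) × 1.090562 × 0.468605 = 418.1 W/m².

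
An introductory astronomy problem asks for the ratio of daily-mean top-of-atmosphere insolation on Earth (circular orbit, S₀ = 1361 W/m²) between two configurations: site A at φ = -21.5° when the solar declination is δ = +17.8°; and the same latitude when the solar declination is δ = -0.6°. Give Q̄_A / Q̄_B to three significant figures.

Q̄_A / Q̄_B ≈ 0.766

— Configuration A (φ=-21.5°):
cos H₀ = −tan(-21.5°) tan(+17.800°) = 0.1265, H₀ = 1.4440 rad.
Bracket: H₀ sin φ sin δ + cos φ cos δ sin H₀ = 1.4440×-0.36650×0.30570 + 0.93042×0.95213×0.99197 = -0.161784 + 0.878767 = 0.716983.
Q̄ = (S₀/π) × [bracket] = (1361/π) × 0.716983 = 310.61 W/m².
— Configuration B (φ=-21.5°):
cos H₀ = −tan(-21.5°) tan(-0.600°) = -0.0041, H₀ = 1.5749 rad.
Bracket: H₀ sin φ sin δ + cos φ cos δ sin H₀ = 1.5749×-0.36650×-0.01047 + 0.93042×0.99995×0.99999 = 0.006043 + 0.930364 = 0.936407.
Q̄ = (S₀/π) × [bracket] = (1361/π) × 0.936407 = 405.67 W/m².
Ratio Q̄_A / Q̄_B = 310.61 / 405.67 = 0.7657.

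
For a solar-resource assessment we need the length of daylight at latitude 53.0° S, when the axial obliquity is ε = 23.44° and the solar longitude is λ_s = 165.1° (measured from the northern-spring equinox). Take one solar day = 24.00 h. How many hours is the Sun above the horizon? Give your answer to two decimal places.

Solar declination: sin δ = sin ε · sin λ_s = sin 23.44° × sin 165.1° = 0.10228, so δ = +5.871°.
cos H₀ = −tan φ · tan δ = −tan(-53.0°) × tan(+5.871°) = 0.1365, so H₀ = 1.4339 rad = 82.16°.
Daylight = 2H₀/(2π) × 24.00 h = (1.4339/π) × 24.00 = 10.95 h.

10.95 h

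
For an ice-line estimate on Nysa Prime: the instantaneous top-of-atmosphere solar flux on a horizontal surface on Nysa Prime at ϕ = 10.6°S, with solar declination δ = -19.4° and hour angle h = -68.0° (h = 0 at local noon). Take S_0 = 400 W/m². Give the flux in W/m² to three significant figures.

cos θ_z = sin ϕ sin δ + cos ϕ cos δ cos h = 0.061101 + 0.347308 = 0.408409.
Flux = S_0 · cos θ_z = 400 × 0.408409 = 163.4 W/m².

163 W/m²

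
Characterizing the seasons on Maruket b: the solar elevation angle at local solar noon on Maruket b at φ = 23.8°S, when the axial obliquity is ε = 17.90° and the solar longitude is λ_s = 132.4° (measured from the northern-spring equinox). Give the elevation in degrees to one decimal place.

53.1°

Solar declination: sin δ = sin ε · sin λ_s = sin 17.90° × sin 132.4° = 0.22697, so δ = +13.119°.
At local noon the hour angle is zero, so the zenith angle equals |φ − δ| = |-23.8° − (+13.119°)| = 36.919°.
Elevation = 90° − 36.919° = 53.1°.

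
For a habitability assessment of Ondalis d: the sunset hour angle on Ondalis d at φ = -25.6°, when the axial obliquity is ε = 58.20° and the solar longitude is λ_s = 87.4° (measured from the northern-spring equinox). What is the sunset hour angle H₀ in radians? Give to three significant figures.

H₀ = 0.692 rad

Solar declination: sin δ = sin ε · sin λ_s = sin 58.20° × sin 87.4° = 0.84902, so δ = +58.105°.
cos H₀ = −tan φ · tan δ = −tan(-25.6°) × tan(+58.105°) = 0.7699, so H₀ = 0.6921 rad = 39.66°.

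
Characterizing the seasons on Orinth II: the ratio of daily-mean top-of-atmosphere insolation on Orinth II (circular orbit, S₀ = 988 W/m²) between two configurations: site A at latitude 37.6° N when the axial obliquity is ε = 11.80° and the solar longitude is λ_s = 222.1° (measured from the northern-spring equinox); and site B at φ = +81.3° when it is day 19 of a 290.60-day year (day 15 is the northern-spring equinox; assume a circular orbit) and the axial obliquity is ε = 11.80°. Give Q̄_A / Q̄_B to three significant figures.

Q̄_A / Q̄_B ≈ 3.66

— Configuration A (φ=+37.6°):
Solar declination: sin δ = sin ε · sin λ_s = sin 11.80° × sin 222.1° = -0.13710, so δ = -7.880°.
cos H₀ = −tan(+37.6°) tan(-7.880°) = 0.1066, H₀ = 1.4640 rad.
Bracket: H₀ sin φ sin δ + cos φ cos δ sin H₀ = 1.4640×0.61015×-0.13710 + 0.79229×0.99056×0.99430 = -0.122466 + 0.780337 = 0.657871.
Q̄ = (S₀/π) × [bracket] = (988/π) × 0.657871 = 206.89 W/m².
— Configuration B (φ=+81.3°):
Solar longitude: λ_s = 360° × (19 − 15)/290.60 = 4.955°.
sin δ = sin 11.80° × sin 4.955° = 0.01766, so δ = +1.012°.
cos H₀ = −tan(+81.3°) tan(+1.012°) = -0.1155, H₀ = 1.6865 rad.
Bracket: H₀ sin φ sin δ + cos φ cos δ sin H₀ = 1.6865×0.98849×0.01766 + 0.15126×0.99984×0.99331 = 0.029441 + 0.150224 = 0.179665.
Q̄ = (S₀/π) × [bracket] = (988/π) × 0.179665 = 56.503 W/m².
Ratio Q̄_A / Q̄_B = 206.89 / 56.503 = 3.662.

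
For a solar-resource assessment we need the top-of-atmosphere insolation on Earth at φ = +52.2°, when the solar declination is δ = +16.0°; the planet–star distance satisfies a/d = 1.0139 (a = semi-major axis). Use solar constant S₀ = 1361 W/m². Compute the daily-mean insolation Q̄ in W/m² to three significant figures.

Q̄ ≈ 433 W/m²

cos H₀ = −tan(+52.2°) tan(+16.000°) = -0.3697, H₀ = 1.9495 rad.
Bracket: H₀ sin φ sin δ + cos φ cos δ sin H₀ = 1.9495×0.79016×0.27564 + 0.61291×0.96126×0.92916 = 0.424601 + 0.547429 = 0.972030.
Inverse-square distance factor (a/d)² = 1.0139² = 1.027993.
Q̄ = (S₀/π) × 1.027993 × [bracket] = (1361/π) × 1.027993 × 0.972030 = 432.9 W/m².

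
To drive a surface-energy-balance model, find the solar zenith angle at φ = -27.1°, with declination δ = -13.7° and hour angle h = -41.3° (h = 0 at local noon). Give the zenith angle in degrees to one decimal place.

θ_z = 40.7°

cos θ_z = sin φ sin δ + cos φ cos δ cos h = 0.107890 + 0.649757 = 0.757647.
θ_z = arccos(0.757647) = 40.7°.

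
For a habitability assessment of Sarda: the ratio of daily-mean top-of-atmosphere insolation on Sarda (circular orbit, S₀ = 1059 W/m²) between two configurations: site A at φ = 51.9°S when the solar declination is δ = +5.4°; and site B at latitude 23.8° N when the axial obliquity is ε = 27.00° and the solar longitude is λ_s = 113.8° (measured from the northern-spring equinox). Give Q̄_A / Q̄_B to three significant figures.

Q̄_A / Q̄_B ≈ 0.452

— Configuration A (φ=-51.9°):
cos H₀ = −tan(-51.9°) tan(+5.400°) = 0.1206, H₀ = 1.4499 rad.
Bracket: H₀ sin φ sin δ + cos φ cos δ sin H₀ = 1.4499×-0.78694×0.09411 + 0.61704×0.99556×0.99271 = -0.107378 + 0.609822 = 0.502444.
Q̄ = (S₀/π) × [bracket] = (1059/π) × 0.502444 = 169.37 W/m².
— Configuration B (φ=+23.8°):
Solar declination: sin δ = sin ε · sin λ_s = sin 27.00° × sin 113.8° = 0.41538, so δ = +24.543°.
cos H₀ = −tan(+23.8°) tan(+24.543°) = -0.2014, H₀ = 1.7736 rad.
Bracket: H₀ sin φ sin δ + cos φ cos δ sin H₀ = 1.7736×0.40355×0.41538 + 0.91496×0.90965×0.97951 = 0.297303 + 0.815240 = 1.112543.
Q̄ = (S₀/π) × [bracket] = (1059/π) × 1.112543 = 375.03 W/m².
Ratio Q̄_A / Q̄_B = 169.37 / 375.03 = 0.4516.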